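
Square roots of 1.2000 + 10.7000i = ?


|z| = sqrt(1.44+114.49) = 10.7671
sqrt((|z|+a)/2) = sqrt((10.7671+1.2)/2) = sqrt(5.9835) = 2.4461
sqrt((|z|-a)/2) = sqrt((10.7671-1.2)/2) = sqrt(4.7835) = 2.1871

±(2.4461 + 2.1871i) i.e. 2.4461 + 2.1871i and -2.4461 - 2.1871i


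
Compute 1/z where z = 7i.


|z|^2 = 0+49 = 49
1/z = (0 - 7i)/49

1/z = 0 - 0.1429i


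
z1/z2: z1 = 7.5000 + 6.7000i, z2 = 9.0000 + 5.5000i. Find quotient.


Conjugate of z2 = 9.0000 - 5.5000i
Numerator: (7.5000 + 6.7000i)(9.0000 - 5.5000i) = 104.3500 + 19.0500i
Denominator: 9^2 + 5.5^2 = 111.25
Result = (104.3500 + 19.0500i)/111.25

0.9380 + 0.1712i


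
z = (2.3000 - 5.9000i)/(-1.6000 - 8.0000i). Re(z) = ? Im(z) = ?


Multiply by conjugate: (2.3000 - 5.9000i)(-1.6000 + 8.0000i) / ((-1.6)^2 + (-8)^2)
Numerator real = 2.3*(-1.6) - (5.9)*(-8) = 43.52
Numerator imag = -5.9*(-1.6) - 2.3*(-8) = 27.84
Denominator = 66.56
Re(z) = 43.52/66.56 = 0.6538
Im(z) = 27.84/66.56 = 0.4183

Re(z) = 0.6538, Im(z) = 0.4183


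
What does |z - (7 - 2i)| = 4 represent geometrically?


|z - z0| = r is a circle with center z0 and radius r.
Center = (7, -2), radius = 4

Circle with center (7, -2) and radius 4


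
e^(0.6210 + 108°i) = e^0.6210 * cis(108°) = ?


e^0.6210 = 1.8608
cos(108°) = -0.309
sin(108°) = 0.95106
Real = 1.8608*(-0.309) = -0.5750
Imag = 1.8608*0.95106 = 1.7697

-0.5750 + 1.7697i


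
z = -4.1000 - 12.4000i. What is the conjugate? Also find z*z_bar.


z_bar = -4.1000 + 12.4000i
z*z_bar = (-4.1)^2 + (-12.4)^2 = 16.81 + 153.76 = 170.57

z_bar = -4.1000 + 12.4000i, z*z_bar = 170.57


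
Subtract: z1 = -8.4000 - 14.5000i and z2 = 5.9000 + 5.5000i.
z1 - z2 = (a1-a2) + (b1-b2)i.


Real: -8.4 - 5.9 = -14.3
Imag: -14.5 - 5.5 = -20

-14.3000 - 20.0000i


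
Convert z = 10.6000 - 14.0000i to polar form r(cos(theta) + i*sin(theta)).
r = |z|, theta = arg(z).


r = sqrt(112.36+196) = sqrt(308.36) = 17.5602
theta = atan2(-14, 10.6) = -52.8691 degrees

r = 17.5602, theta = -52.8691 degrees


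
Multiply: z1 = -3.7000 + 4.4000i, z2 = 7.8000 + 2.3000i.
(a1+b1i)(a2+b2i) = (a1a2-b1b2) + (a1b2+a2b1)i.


Real = -3.7*7.8 - 4.4*2.3 = -28.86 - 10.12 = -38.98
Imag = -3.7*2.3 + 7.8*4.4 = -8.51 + 34.32 = 25.81

-38.9800 + 25.8100i


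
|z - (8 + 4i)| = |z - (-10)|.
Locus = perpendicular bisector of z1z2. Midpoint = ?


Equal distances means the locus is the perpendicular bisector of z1 and z2.
Midpoint = ((8+(-10))/2, (4+0)/2) = (-1.0000, 2.0000)

Perpendicular bisector through (-1.0000, 2.0000)


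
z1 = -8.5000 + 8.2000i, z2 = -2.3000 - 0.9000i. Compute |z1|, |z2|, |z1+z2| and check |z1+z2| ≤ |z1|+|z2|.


|z1| = sqrt((-8.5)^2 + 8.2^2) = sqrt(139.49) = 11.8106
|z2| = sqrt((-2.3)^2 + (-0.9)^2) = sqrt(6.1) = 2.4698
z1+z2 = -10.8000 + 7.3000i
|z1+z2| = sqrt(169.93) = 13.0357
|z1|+|z2| = 11.8106 + 2.4698 = 14.2804

|z1+z2| = 13.0357 ≤ |z1|+|z2| = 14.2804 (verified)


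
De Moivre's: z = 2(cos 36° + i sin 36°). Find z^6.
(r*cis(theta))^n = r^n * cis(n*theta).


r^6 = 2^6 = 64
n*theta = 6*36° = 216° = 216° (mod 360)
a = 64*cos(216°) = -51.7771
b = 64*sin(216°) = -37.6183

64 cis(216°) = -51.7771 - 37.6183i


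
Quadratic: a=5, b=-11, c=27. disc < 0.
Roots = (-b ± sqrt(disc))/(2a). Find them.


disc = (-11)^2 - 4*5*27 = 121 - 540 = -419
sqrt(|disc|) = sqrt(419) = 20.4695
Real part = 11/(2*5) = 1.1000
Imag part = 20.4695/(2*5) = 2.0469

1.1000 ± 2.0469i


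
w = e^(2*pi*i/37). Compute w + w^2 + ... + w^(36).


With w = e^(2*pi*i/37), all 37 of the 37th roots of unity w^0 = 1, w, ..., w^(36) sum to 0: 1 + w + ... + w^(36) = (1 - w^37)/(1 - w) = 0 since w^37 = 1, w ≠ 1.
Removing the root 1: w + w^2 + ... + w^(36) = 0 - 1 = -1

Sum = -1


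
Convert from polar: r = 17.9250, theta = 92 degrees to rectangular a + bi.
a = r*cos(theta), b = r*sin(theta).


a = 17.9250*cos(92°) = 17.9250*(-0.0349) = -0.6256
b = 17.9250*sin(92°) = 17.9250*0.99939 = 17.9141

-0.6256 + 17.9141i


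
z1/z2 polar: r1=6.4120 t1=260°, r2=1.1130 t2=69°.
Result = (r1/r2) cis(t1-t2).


r = 6.4120 / 1.1130 = 5.7610
theta = 260° - 69° = 191° = 191° (mod 360)

5.7610 cis(191°)


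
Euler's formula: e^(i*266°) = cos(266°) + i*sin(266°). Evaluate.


cos(266°) = -0.0698
sin(266°) = -0.9976

e^(i*266°) = -0.0698 - 0.9976i


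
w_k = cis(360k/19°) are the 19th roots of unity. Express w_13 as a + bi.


Angle = 360*13/19 = 246.3158°
a = cos(246.3158°) = -0.4017
b = sin(246.3158°) = -0.9158

-0.4017 - 0.9158i


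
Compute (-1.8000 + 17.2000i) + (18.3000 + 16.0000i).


Real: -1.8 + 18.3 = 16.5
Imag: 17.2 + 16 = 33.2

16.5000 + 33.2000i


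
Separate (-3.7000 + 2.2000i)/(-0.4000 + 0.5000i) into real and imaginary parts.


Multiply by conjugate: (-3.7000 + 2.2000i)(-0.4000 - 0.5000i) / ((-0.4)^2 + 0.5^2)
Numerator real = -3.7*(-0.4) + 2.2*0.5 = 2.58
Numerator imag = 2.2*(-0.4) - (-3.7)*0.5 = 0.97
Denominator = 0.41
Re(z) = 2.58/0.41 = 6.2927
Im(z) = 0.97/0.41 = 2.3659

Re(z) = 6.2927, Im(z) = 2.3659


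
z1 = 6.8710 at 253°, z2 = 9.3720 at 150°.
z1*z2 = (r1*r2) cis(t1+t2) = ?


r = 6.8710 * 9.3720 = 64.3950
theta = 253° + 150° = 403° = 43° (mod 360)

64.3950 cis(43°)


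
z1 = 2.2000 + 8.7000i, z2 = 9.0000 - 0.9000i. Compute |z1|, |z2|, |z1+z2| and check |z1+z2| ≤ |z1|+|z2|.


|z1| = sqrt(2.2^2 + 8.7^2) = sqrt(80.53) = 8.9739
|z2| = sqrt(9^2 + (-0.9)^2) = sqrt(81.81) = 9.0449
z1+z2 = 11.2000 + 7.8000i
|z1+z2| = sqrt(186.28) = 13.6484
|z1|+|z2| = 8.9739 + 9.0449 = 18.0188

|z1+z2| = 13.6484 ≤ |z1|+|z2| = 18.0188 (verified)


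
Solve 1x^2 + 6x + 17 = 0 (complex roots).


disc = 6^2 - 4*1*17 = 36 - 68 = -32
sqrt(|disc|) = sqrt(32) = 5.6569
Real part = -6/(2*1) = -3.0000
Imag part = 5.6569/(2*1) = 2.8284

-3.0000 ± 2.8284i


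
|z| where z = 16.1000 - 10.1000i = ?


|z| = sqrt(16.1^2 + (-10.1)^2) = sqrt(259.21 + 102.01) = sqrt(361.22) = 19.0058

|z| = 19.0058


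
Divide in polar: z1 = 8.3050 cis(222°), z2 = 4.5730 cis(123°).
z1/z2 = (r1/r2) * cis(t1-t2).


r = 8.3050 / 4.5730 = 1.8161
theta = 222° - 123° = 99° = 99° (mod 360)

1.8161 cis(99°)


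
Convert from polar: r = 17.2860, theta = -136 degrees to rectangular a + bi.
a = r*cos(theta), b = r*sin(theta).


a = 17.2860*cos(-136°) = 17.2860*(-0.71934) = -12.4345
b = 17.2860*sin(-136°) = 17.2860*(-0.69466) = -12.0079

-12.4345 - 12.0079i


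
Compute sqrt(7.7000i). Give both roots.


|z| = sqrt(0+59.29) = 7.7000
sqrt((|z|+a)/2) = sqrt((7.7000+0)/2) = sqrt(3.8500) = 1.9621
sqrt((|z|-a)/2) = sqrt((7.7000-0)/2) = sqrt(3.8500) = 1.9621

±(1.9621 + 1.9621i) i.e. 1.9621 + 1.9621i and -1.9621 - 1.9621i


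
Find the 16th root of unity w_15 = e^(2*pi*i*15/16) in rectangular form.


Angle = 360*15/16 = 337.5°
a = cos(337.5°) = 0.9239
b = sin(337.5°) = -0.3827

0.9239 - 0.3827i


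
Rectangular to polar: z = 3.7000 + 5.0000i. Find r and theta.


r = sqrt(13.69+25) = sqrt(38.69) = 6.2201
theta = atan2(5, 3.7) = 53.4986 degrees

r = 6.2201, theta = 53.4986 degrees


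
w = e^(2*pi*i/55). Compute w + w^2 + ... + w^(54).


With w = e^(2*pi*i/55), all 55 of the 55th roots of unity w^0 = 1, w, ..., w^(54) sum to 0: 1 + w + ... + w^(54) = (1 - w^55)/(1 - w) = 0 since w^55 = 1, w ≠ 1.
Removing the root 1: w + w^2 + ... + w^(54) = 0 - 1 = -1

Sum = -1


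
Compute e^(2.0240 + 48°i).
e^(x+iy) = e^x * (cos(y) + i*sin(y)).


e^2.0240 = 7.5685
cos(48°) = 0.66913
sin(48°) = 0.74314
Real = 7.5685*0.66913 = 5.0643
Imag = 7.5685*0.74314 = 5.6245

5.0643 + 5.6245i


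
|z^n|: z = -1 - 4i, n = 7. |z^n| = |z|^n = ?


|z| = sqrt(1+16) = sqrt(17) = 4.1231
|z^7| = |z|^7 = (sqrt(17))^7 = 17^3 * sqrt(17) = 4913*sqrt(17)

|z^7| = 4913*sqrt(17) ≈ 20256.8179


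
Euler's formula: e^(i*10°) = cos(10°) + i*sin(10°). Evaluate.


cos(10°) = 0.9848
sin(10°) = 0.1736

e^(i*10°) = 0.9848 + 0.1736i


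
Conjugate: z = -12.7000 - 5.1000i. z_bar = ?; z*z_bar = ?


z_bar = -12.7000 + 5.1000i
z*z_bar = (-12.7)^2 + (-5.1)^2 = 161.29 + 26.01 = 187.3

z_bar = -12.7000 + 5.1000i, z*z_bar = 187.3


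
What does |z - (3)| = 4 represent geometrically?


|z - z0| = r is a circle with center z0 and radius r.
Center = (3, 0), radius = 4

Circle with center (3, 0) and radius 4


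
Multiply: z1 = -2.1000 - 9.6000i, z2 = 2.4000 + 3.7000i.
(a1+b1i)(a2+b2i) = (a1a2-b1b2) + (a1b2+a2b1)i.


Real = -2.1*2.4 - (-9.6)*3.7 = -5.04 - (-35.52) = 30.48
Imag = -2.1*3.7 + 2.4*(-9.6) = -7.77 - (23.04) = -30.81

30.4800 - 30.8100i


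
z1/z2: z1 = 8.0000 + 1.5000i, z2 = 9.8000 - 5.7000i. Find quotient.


Conjugate of z2 = 9.8000 + 5.7000i
Numerator: (8.0000 + 1.5000i)(9.8000 + 5.7000i) = 69.8500 + 60.3000i
Denominator: 9.8^2 + (-5.7)^2 = 128.53
Result = (69.8500 + 60.3000i)/128.53

0.5435 + 0.4692i


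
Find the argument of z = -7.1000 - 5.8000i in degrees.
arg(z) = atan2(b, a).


Re = -7.1, Im = -5.8
arg = atan2(-5.8, -7.1) = -140.7546 degrees

arg(z) = -140.7546 degrees


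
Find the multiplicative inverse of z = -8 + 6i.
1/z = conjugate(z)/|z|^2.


|z|^2 = 64+36 = 100
1/z = (-8 - 6i)/100

1/z = -0.0800 - 0.0600i


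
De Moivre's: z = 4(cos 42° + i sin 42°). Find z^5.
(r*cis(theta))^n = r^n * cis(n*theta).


r^5 = 4^5 = 1024
n*theta = 5*42° = 210° = 210° (mod 360)
a = 1024*cos(210°) = -886.8100
b = 1024*sin(210°) = -512.0000

1024 cis(210°) = -886.8100 - 512.0000i


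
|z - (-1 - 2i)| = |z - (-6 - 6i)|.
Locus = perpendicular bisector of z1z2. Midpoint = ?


Equal distances means the locus is the perpendicular bisector of z1 and z2.
Midpoint = ((-1+(-6))/2, (-2+(-6))/2) = (-3.5000, -4.0000)

Perpendicular bisector through (-3.5000, -4.0000)


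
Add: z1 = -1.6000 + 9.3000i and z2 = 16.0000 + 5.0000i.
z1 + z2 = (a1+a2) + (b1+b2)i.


Real: -1.6 + 16 = 14.4
Imag: 9.3 + 5 = 14.3

14.4000 + 14.3000i


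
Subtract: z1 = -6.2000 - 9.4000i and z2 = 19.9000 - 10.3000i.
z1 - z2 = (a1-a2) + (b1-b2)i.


Real: -6.2 - 19.9 = -26.1
Imag: -9.4 + 10.3 = 0.9

-26.1000 + 0.9000i


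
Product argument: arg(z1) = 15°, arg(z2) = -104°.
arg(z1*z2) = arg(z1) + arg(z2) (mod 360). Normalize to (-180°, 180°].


arg(z1*z2) = 15° - 104° = -89°
Normalized to (-180°, 180°]: -89°

-89°


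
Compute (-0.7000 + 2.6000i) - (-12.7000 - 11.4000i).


Real: -0.7 + 12.7 = 12
Imag: 2.6 + 11.4 = 14

12.0000 + 14.0000i


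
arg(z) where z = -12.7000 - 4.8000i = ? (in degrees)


Re = -12.7, Im = -4.8
arg = atan2(-4.8, -12.7) = -159.2958 degrees

arg(z) = -159.2958 degrees


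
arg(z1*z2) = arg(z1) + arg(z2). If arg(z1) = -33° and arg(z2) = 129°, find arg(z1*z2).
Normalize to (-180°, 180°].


arg(z1*z2) = -33° + 129° = 96°
Normalized to (-180°, 180°]: 96°

96°


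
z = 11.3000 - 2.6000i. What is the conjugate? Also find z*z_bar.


z_bar = 11.3000 + 2.6000i
z*z_bar = 11.3^2 + (-2.6)^2 = 127.69 + 6.76 = 134.45

z_bar = 11.3000 + 2.6000i, z*z_bar = 134.45


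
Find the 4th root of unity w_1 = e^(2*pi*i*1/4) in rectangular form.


Angle = 360*1/4 = 90°
a = cos(90°) = 0
b = sin(90°) = 1.0000

0 + 1.0000i


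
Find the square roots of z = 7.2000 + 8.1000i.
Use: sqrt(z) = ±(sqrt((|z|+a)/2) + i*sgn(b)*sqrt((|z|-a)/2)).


|z| = sqrt(51.84+65.61) = 10.8374
sqrt((|z|+a)/2) = sqrt((10.8374+7.2)/2) = sqrt(9.0187) = 3.0031
sqrt((|z|-a)/2) = sqrt((10.8374-7.2)/2) = sqrt(1.8187) = 1.3486

±(3.0031 + 1.3486i) i.e. 3.0031 + 1.3486i and -3.0031 - 1.3486i


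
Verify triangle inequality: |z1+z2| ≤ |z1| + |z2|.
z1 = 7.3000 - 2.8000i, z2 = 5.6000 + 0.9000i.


|z1| = sqrt(7.3^2 + (-2.8)^2) = sqrt(61.13) = 7.8186
|z2| = sqrt(5.6^2 + 0.9^2) = sqrt(32.17) = 5.6719
z1+z2 = 12.9000 - 1.9000i
|z1+z2| = sqrt(170.02) = 13.0392
|z1|+|z2| = 7.8186 + 5.6719 = 13.4905

|z1+z2| = 13.0392 ≤ |z1|+|z2| = 13.4905 (verified)


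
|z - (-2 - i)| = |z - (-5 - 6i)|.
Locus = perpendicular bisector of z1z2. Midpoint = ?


Equal distances means the locus is the perpendicular bisector of z1 and z2.
Midpoint = ((-2+(-5))/2, (-1+(-6))/2) = (-3.5000, -3.5000)

Perpendicular bisector through (-3.5000, -3.5000)


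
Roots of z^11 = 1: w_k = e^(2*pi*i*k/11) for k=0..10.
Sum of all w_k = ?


The sum of all 11th roots of unity is 0.
Geometric series: (1 - w^11)/(1 - w) = (1-1)/(1-w) = 0 since w^11 = 1, w ≠ 1.
Alternatively: coefficient of z^10 in z^11 - 1 is 0.

0


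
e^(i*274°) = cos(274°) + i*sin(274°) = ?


cos(274°) = 0.0698
sin(274°) = -0.9976

e^(i*274°) = 0.0698 - 0.9976i


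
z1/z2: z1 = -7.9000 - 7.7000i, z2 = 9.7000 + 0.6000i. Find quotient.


Conjugate of z2 = 9.7000 - 0.6000i
Numerator: (-7.9000 - 7.7000i)(9.7000 - 0.6000i) = -81.2500 - 69.9500i
Denominator: 9.7^2 + 0.6^2 = 94.45
Result = (-81.2500 - 69.9500i)/94.45

-0.8602 - 0.7406i


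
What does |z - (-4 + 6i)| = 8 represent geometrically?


|z - z0| = r is a circle with center z0 and radius r.
Center = (-4, 6), radius = 8

Circle with center (-4, 6) and radius 8


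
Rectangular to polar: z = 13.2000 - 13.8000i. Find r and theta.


r = sqrt(174.24+190.44) = sqrt(364.68) = 19.0966
theta = atan2(-13.8, 13.2) = -46.2730 degrees

r = 19.0966, theta = -46.2730 degrees


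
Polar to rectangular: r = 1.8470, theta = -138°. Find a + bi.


a = 1.8470*cos(-138°) = 1.8470*(-0.74314) = -1.3726
b = 1.8470*sin(-138°) = 1.8470*(-0.66913) = -1.2359

-1.3726 - 1.2359i


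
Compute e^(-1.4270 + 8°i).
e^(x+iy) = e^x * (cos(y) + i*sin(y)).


e^-1.4270 = 0.2400
cos(8°) = 0.9903
sin(8°) = 0.1392
Real = 0.2400*0.9903 = 0.2377
Imag = 0.2400*0.1392 = 0.0334

0.2377 + 0.0334i


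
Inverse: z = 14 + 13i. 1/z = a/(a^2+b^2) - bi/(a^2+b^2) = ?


|z|^2 = 196+169 = 365
1/z = (14 - 13i)/365

1/z = 0.0384 - 0.0356i


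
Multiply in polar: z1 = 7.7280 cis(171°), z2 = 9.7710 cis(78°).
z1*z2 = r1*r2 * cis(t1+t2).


r = 7.7280 * 9.7710 = 75.5103
theta = 171° + 78° = 249° = 249° (mod 360)

75.5103 cis(249°)


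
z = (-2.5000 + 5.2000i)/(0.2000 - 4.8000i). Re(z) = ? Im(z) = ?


Multiply by conjugate: (-2.5000 + 5.2000i)(0.2000 + 4.8000i) / (0.2^2 + (-4.8)^2)
Numerator real = -2.5*0.2 + 5.2*(-4.8) = -25.46
Numerator imag = 5.2*0.2 - (-2.5)*(-4.8) = -10.96
Denominator = 23.08
Re(z) = -25.46/23.08 = -1.1031
Im(z) = -10.96/23.08 = -0.4749

Re(z) = -1.1031, Im(z) = -0.4749


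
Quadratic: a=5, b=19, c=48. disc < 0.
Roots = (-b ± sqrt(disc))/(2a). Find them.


disc = 19^2 - 4*5*48 = 361 - 960 = -599
sqrt(|disc|) = sqrt(599) = 24.4745
Real part = -19/(2*5) = -1.9000
Imag part = 24.4745/(2*5) = 2.4474

-1.9000 ± 2.4474i


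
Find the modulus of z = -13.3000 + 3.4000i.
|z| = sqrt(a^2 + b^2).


|z| = sqrt((-13.3)^2 + 3.4^2) = sqrt(176.89 + 11.56) = sqrt(188.45) = 13.7277

|z| = 13.7277


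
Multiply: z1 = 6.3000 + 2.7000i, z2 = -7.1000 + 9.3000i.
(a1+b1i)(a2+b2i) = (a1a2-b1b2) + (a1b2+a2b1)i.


Real = 6.3*(-7.1) - 2.7*9.3 = -44.73 - 25.11 = -69.84
Imag = 6.3*9.3 - (7.1)*2.7 = 58.59 - (19.17) = 39.42

-69.8400 + 39.4200i


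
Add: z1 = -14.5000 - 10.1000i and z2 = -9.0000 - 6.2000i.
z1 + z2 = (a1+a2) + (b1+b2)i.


Real: -14.5 - 9 = -23.5
Imag: -10.1 - 6.2 = -16.3

-23.5000 - 16.3000i


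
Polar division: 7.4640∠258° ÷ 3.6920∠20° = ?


r = 7.4640 / 3.6920 = 2.0217
theta = 258° - 20° = 238° = 238° (mod 360)

2.0217 cis(238°)


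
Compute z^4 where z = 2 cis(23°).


r^4 = 2^4 = 16
n*theta = 4*23° = 92° = 92° (mod 360)
a = 16*cos(92°) = -0.5584
b = 16*sin(92°) = 15.9903

16 cis(92°) = -0.5584 + 15.9903i


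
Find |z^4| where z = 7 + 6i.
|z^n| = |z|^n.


|z| = sqrt(49+36) = sqrt(85) = 9.2195
|z^4| = |z|^4 = (sqrt(85))^4 = 85^2 = 7225

|z^4| = 7225


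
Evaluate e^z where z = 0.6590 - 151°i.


e^0.6590 = 1.9329
cos(-151°) = -0.8746
sin(-151°) = -0.4848
Real = 1.9329*(-0.8746) = -1.6905
Imag = 1.9329*(-0.4848) = -0.9371

-1.6905 - 0.9371i


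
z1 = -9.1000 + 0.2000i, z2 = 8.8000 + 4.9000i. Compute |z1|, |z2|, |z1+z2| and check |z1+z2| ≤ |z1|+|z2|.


|z1| = sqrt((-9.1)^2 + 0.2^2) = sqrt(82.85) = 9.1022
|z2| = sqrt(8.8^2 + 4.9^2) = sqrt(101.45) = 10.0722
z1+z2 = -0.3000 + 5.1000i
|z1+z2| = sqrt(26.1) = 5.1088
|z1|+|z2| = 9.1022 + 10.0722 = 19.1744

|z1+z2| = 5.1088 ≤ |z1|+|z2| = 19.1744 (verified)


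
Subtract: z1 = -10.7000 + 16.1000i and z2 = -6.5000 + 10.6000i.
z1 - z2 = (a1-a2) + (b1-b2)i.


Real: -10.7 + 6.5 = -4.2
Imag: 16.1 - 10.6 = 5.5

-4.2000 + 5.5000i


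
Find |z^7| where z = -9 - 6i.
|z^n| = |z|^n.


|z| = sqrt(81+36) = sqrt(117) = 10.8167
|z^7| = |z|^7 = (sqrt(117))^7 = 117^3 * sqrt(117) = 1601613*sqrt(117)

|z^7| = 1601613*sqrt(117) ≈ 17324093.3848


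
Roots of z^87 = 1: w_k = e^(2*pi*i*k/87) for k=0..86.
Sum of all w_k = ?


The sum of all 87th roots of unity is 0.
Geometric series: (1 - w^87)/(1 - w) = (1-1)/(1-w) = 0 since w^87 = 1, w ≠ 1.
Alternatively: coefficient of z^86 in z^87 - 1 is 0.

0


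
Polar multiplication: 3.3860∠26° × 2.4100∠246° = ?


r = 3.3860 * 2.4100 = 8.1603
theta = 26° + 246° = 272° = 272° (mod 360)

8.1603 cis(272°)


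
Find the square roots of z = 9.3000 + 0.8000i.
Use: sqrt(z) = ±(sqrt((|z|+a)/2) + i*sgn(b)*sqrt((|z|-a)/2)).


|z| = sqrt(86.49+0.64) = 9.3343
sqrt((|z|+a)/2) = sqrt((9.3343+9.3)/2) = sqrt(9.3172) = 3.0524
sqrt((|z|-a)/2) = sqrt((9.3343-9.3)/2) = sqrt(0.0172) = 0.1310

±(3.0524 + 0.1310i) i.e. 3.0524 + 0.1310i and -3.0524 - 0.1310i


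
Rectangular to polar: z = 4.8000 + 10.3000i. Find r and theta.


r = sqrt(23.04+106.09) = sqrt(129.13) = 11.3635
theta = atan2(10.3, 4.8) = 65.0136 degrees

r = 11.3635, theta = 65.0136 degrees


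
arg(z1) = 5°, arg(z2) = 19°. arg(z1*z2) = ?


arg(z1*z2) = 5° + 19° = 24°
Normalized to (-180°, 180°]: 24°

24°


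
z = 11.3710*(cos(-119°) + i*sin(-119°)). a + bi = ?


a = 11.3710*cos(-119°) = 11.3710*(-0.48481) = -5.5128
b = 11.3710*sin(-119°) = 11.3710*(-0.87462) = -9.9453

-5.5128 - 9.9453i


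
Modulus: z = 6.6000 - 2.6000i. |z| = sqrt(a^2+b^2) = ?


|z| = sqrt(6.6^2 + (-2.6)^2) = sqrt(43.56 + 6.76) = sqrt(50.32) = 7.0937

|z| = 7.0937


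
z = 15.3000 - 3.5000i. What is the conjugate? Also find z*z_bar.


z_bar = 15.3000 + 3.5000i
z*z_bar = 15.3^2 + (-3.5)^2 = 234.09 + 12.25 = 246.34

z_bar = 15.3000 + 3.5000i, z*z_bar = 246.34


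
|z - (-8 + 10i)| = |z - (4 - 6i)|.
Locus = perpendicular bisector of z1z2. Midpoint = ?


Equal distances means the locus is the perpendicular bisector of z1 and z2.
Midpoint = ((-8+4)/2, (10+(-6))/2) = (-2.0000, 2.0000)

Perpendicular bisector through (-2.0000, 2.0000)


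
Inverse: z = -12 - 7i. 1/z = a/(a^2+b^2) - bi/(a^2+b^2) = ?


|z|^2 = 144+49 = 193
1/z = (-12 + 7i)/193

1/z = -0.0622 + 0.0363i


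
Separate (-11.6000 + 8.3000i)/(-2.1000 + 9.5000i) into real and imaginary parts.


Multiply by conjugate: (-11.6000 + 8.3000i)(-2.1000 - 9.5000i) / ((-2.1)^2 + 9.5^2)
Numerator real = -11.6*(-2.1) + 8.3*9.5 = 103.21
Numerator imag = 8.3*(-2.1) - (-11.6)*9.5 = 92.77
Denominator = 94.66
Re(z) = 103.21/94.66 = 1.0903
Im(z) = 92.77/94.66 = 0.9800

Re(z) = 1.0903, Im(z) = 0.9800


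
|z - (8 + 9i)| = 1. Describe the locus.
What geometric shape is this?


|z - z0| = r is a circle with center z0 and radius r.
Center = (8, 9), radius = 1

Circle with center (8, 9) and radius 1


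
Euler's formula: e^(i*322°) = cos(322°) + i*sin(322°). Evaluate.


cos(322°) = 0.7880
sin(322°) = -0.6157

e^(i*322°) = 0.7880 - 0.6157i


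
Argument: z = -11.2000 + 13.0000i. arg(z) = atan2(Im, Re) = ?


Re = -11.2, Im = 13
arg = atan2(13, -11.2) = 130.7462 degrees

arg(z) = 130.7462 degrees


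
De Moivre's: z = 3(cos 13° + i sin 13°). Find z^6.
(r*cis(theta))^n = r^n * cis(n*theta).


r^6 = 3^6 = 729
n*theta = 6*13° = 78° = 78° (mod 360)
a = 729*cos(78°) = 151.5676
b = 729*sin(78°) = 713.0696

729 cis(78°) = 151.5676 + 713.0696i


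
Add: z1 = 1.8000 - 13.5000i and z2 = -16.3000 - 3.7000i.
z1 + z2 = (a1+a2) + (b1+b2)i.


Real: 1.8 - 16.3 = -14.5
Imag: -13.5 - 3.7 = -17.2

-14.5000 - 17.2000i


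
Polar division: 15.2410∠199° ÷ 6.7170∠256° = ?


r = 15.2410 / 6.7170 = 2.2690
theta = 199° - 256° = -57° = 303° (mod 360)

2.2690 cis(303°)


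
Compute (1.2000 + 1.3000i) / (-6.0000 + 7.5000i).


Conjugate of z2 = -6.0000 - 7.5000i
Numerator: (1.2000 + 1.3000i)(-6.0000 - 7.5000i) = 2.5500 - 16.8000i
Denominator: (-6)^2 + 7.5^2 = 92.25
Result = (2.5500 - 16.8000i)/92.25

0.0276 - 0.1821i


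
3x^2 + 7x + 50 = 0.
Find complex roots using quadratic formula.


disc = 7^2 - 4*3*50 = 49 - 600 = -551
sqrt(|disc|) = sqrt(551) = 23.4734
Real part = -7/(2*3) = -1.1667
Imag part = 23.4734/(2*3) = 3.9122

-1.1667 ± 3.9122i


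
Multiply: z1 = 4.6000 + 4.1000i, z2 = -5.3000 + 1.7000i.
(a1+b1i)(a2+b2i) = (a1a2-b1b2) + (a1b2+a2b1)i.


Real = 4.6*(-5.3) - 4.1*1.7 = -24.38 - 6.97 = -31.35
Imag = 4.6*1.7 - (5.3)*4.1 = 7.82 - (21.73) = -13.91

-31.3500 - 13.9100i


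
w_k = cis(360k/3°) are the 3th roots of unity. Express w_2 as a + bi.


Angle = 360*2/3 = 240°
a = cos(240°) = -0.5000
b = sin(240°) = -0.8660

-0.5000 - 0.8660i


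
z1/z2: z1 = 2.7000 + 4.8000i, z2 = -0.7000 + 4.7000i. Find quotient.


Conjugate of z2 = -0.7000 - 4.7000i
Numerator: (2.7000 + 4.8000i)(-0.7000 - 4.7000i) = 20.6700 - 16.0500i
Denominator: (-0.7)^2 + 4.7^2 = 22.58
Result = (20.6700 - 16.0500i)/22.58

0.9154 - 0.7108i


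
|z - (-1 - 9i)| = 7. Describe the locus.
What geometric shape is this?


|z - z0| = r is a circle with center z0 and radius r.
Center = (-1, -9), radius = 7

Circle with center (-1, -9) and radius 7


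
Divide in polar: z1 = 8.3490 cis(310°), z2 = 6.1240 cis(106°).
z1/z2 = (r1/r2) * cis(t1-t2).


r = 8.3490 / 6.1240 = 1.3633
theta = 310° - 106° = 204° = 204° (mod 360)

1.3633 cis(204°)


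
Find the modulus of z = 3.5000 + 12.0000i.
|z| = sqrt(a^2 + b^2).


|z| = sqrt(3.5^2 + 12^2) = sqrt(12.25 + 144) = sqrt(156.25) = 12.5000

|z| = 12.5000


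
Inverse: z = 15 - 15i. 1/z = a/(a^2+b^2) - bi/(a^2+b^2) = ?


|z|^2 = 225+225 = 450
1/z = (15 + 15i)/450

1/z = 0.0333 + 0.0333i


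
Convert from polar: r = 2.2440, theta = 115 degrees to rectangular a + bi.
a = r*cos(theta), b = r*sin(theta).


a = 2.2440*cos(115°) = 2.2440*(-0.42262) = -0.9484
b = 2.2440*sin(115°) = 2.2440*0.90631 = 2.0338

-0.9484 + 2.0338i


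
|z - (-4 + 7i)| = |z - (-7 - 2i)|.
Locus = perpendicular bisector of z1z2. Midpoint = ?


Equal distances means the locus is the perpendicular bisector of z1 and z2.
Midpoint = ((-4+(-7))/2, (7+(-2))/2) = (-5.5000, 2.5000)

Perpendicular bisector through (-5.5000, 2.5000)


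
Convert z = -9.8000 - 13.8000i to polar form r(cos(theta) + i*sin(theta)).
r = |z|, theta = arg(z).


r = sqrt(96.04+190.44) = sqrt(286.48) = 16.9257
theta = atan2(-13.8, -9.8) = -125.3803 degrees

r = 16.9257, theta = -125.3803 degrees


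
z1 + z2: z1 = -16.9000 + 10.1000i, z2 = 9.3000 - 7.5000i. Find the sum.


Real: -16.9 + 9.3 = -7.6
Imag: 10.1 - 7.5 = 2.6

-7.6000 + 2.6000i


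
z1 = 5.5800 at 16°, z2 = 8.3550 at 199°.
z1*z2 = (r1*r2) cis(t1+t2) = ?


r = 5.5800 * 8.3550 = 46.6209
theta = 16° + 199° = 215° = 215° (mod 360)

46.6209 cis(215°)


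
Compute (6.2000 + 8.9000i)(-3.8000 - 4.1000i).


Real = 6.2*(-3.8) - 8.9*(-4.1) = -23.56 - (-36.49) = 12.93
Imag = 6.2*(-4.1) - (3.8)*8.9 = -25.42 - (33.82) = -59.24

12.9300 - 59.2400i


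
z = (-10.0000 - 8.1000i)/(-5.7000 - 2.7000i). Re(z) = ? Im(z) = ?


Multiply by conjugate: (-10.0000 - 8.1000i)(-5.7000 + 2.7000i) / ((-5.7)^2 + (-2.7)^2)
Numerator real = -10*(-5.7) - (8.1)*(-2.7) = 78.87
Numerator imag = -8.1*(-5.7) - (-10)*(-2.7) = 19.17
Denominator = 39.78
Re(z) = 78.87/39.78 = 1.9827
Im(z) = 19.17/39.78 = 0.4819

Re(z) = 1.9827, Im(z) = 0.4819


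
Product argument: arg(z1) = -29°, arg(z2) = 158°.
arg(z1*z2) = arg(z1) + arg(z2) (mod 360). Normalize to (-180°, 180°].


arg(z1*z2) = -29° + 158° = 129°
Normalized to (-180°, 180°]: 129°

129°


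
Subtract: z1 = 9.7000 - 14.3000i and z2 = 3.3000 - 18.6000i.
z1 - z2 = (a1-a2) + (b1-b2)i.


Real: 9.7 - 3.3 = 6.4
Imag: -14.3 + 18.6 = 4.3

6.4000 + 4.3000i


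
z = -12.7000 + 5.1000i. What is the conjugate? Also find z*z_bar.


z_bar = -12.7000 - 5.1000i
z*z_bar = (-12.7)^2 + 5.1^2 = 161.29 + 26.01 = 187.3

z_bar = -12.7000 - 5.1000i, z*z_bar = 187.3


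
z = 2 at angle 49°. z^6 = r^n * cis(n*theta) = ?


r^6 = 2^6 = 64
n*theta = 6*49° = 294° = 294° (mod 360)
a = 64*cos(294°) = 26.0311
b = 64*sin(294°) = -58.4669

64 cis(294°) = 26.0311 - 58.4669i


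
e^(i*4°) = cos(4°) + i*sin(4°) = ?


cos(4°) = 0.9976
sin(4°) = 0.0698

e^(i*4°) = 0.9976 + 0.0698i


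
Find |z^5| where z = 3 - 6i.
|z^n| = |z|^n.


|z| = sqrt(9+36) = sqrt(45) = 6.7082
|z^5| = |z|^5 = (sqrt(45))^5 = 45^2 * sqrt(45) = 2025*sqrt(45)

|z^5| = 2025*sqrt(45) ≈ 13584.1130


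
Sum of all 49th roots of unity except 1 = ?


With w = e^(2*pi*i/49), all 49 of the 49th roots of unity w^0 = 1, w, ..., w^(48) sum to 0: 1 + w + ... + w^(48) = (1 - w^49)/(1 - w) = 0 since w^49 = 1, w ≠ 1.
Removing the root 1: w + w^2 + ... + w^(48) = 0 - 1 = -1

Sum = -1


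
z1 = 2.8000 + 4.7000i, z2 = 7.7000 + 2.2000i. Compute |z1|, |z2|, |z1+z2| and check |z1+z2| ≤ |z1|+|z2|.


|z1| = sqrt(2.8^2 + 4.7^2) = sqrt(29.93) = 5.4708
|z2| = sqrt(7.7^2 + 2.2^2) = sqrt(64.13) = 8.0081
z1+z2 = 10.5000 + 6.9000i
|z1+z2| = sqrt(157.86) = 12.5642
|z1|+|z2| = 5.4708 + 8.0081 = 13.4789

|z1+z2| = 12.5642 ≤ |z1|+|z2| = 13.4789 (verified)


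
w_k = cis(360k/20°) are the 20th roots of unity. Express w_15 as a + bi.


Angle = 360*15/20 = 270°
a = cos(270°) = 0
b = sin(270°) = -1.0000

0 - 1.0000i


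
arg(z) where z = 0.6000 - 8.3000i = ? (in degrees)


Re = 0.6, Im = -8.3
arg = atan2(-8.3, 0.6) = -85.8653 degrees

arg(z) = -85.8653 degrees


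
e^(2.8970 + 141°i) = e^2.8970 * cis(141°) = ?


e^2.8970 = 18.1197
cos(141°) = -0.77715
sin(141°) = 0.62932
Real = 18.1197*(-0.77715) = -14.0817
Imag = 18.1197*0.62932 = 11.4031

-14.0817 + 11.4031i


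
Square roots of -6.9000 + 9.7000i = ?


|z| = sqrt(47.61+94.09) = 11.9038
sqrt((|z|+a)/2) = sqrt((11.9038+(-6.9))/2) = sqrt(2.5019) = 1.5817
sqrt((|z|-a)/2) = sqrt((11.9038-(-6.9))/2) = sqrt(9.4019) = 3.0663

±(1.5817 + 3.0663i) i.e. 1.5817 + 3.0663i and -1.5817 - 3.0663i


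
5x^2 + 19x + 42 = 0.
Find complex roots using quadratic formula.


disc = 19^2 - 4*5*42 = 361 - 840 = -479
sqrt(|disc|) = sqrt(479) = 21.8861
Real part = -19/(2*5) = -1.9000
Imag part = 21.8861/(2*5) = 2.1886

-1.9000 ± 2.1886i


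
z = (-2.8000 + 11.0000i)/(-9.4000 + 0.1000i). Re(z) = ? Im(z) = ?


Multiply by conjugate: (-2.8000 + 11.0000i)(-9.4000 - 0.1000i) / ((-9.4)^2 + 0.1^2)
Numerator real = -2.8*(-9.4) + 11*0.1 = 27.42
Numerator imag = 11*(-9.4) - (-2.8)*0.1 = -103.12
Denominator = 88.37
Re(z) = 27.42/88.37 = 0.3103
Im(z) = -103.12/88.37 = -1.1669

Re(z) = 0.3103, Im(z) = -1.1669


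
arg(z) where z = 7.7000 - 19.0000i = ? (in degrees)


Re = 7.7, Im = -19
arg = atan2(-19, 7.7) = -67.9391 degrees

arg(z) = -67.9391 degrees


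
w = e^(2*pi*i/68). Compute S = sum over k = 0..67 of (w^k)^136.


The roots are w_k = w^k with w = e^(2*pi*i/68), and (w^k)^136 = (w^136)^k.
So S = 1 + u + u^2 + ... + u^(67) with u = w^136.
136 = 2*68 + 0, so 136 is a multiple of 68 and u = (w^68)^2 = 1.
Every one of the 68 terms equals 1: S = 68

S = 68


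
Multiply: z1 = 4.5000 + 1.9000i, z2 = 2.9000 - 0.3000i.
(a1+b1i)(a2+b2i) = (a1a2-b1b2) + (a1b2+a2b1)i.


Real = 4.5*2.9 - 1.9*(-0.3) = 13.05 - (-0.57) = 13.62
Imag = 4.5*(-0.3) + 2.9*1.9 = -1.35 + 5.51 = 4.16

13.6200 + 4.1600i


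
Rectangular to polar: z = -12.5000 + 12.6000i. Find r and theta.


r = sqrt(156.25+158.76) = sqrt(315.01) = 17.7485
theta = atan2(12.6, -12.5) = 134.7717 degrees

r = 17.7485, theta = 134.7717 degrees


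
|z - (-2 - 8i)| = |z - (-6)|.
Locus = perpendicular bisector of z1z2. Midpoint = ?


Equal distances means the locus is the perpendicular bisector of z1 and z2.
Midpoint = ((-2+(-6))/2, (-8+0)/2) = (-4.0000, -4.0000)

Perpendicular bisector through (-4.0000, -4.0000)


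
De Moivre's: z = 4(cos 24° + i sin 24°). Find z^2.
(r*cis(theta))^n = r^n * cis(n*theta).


r^2 = 4^2 = 16
n*theta = 2*24° = 48° = 48° (mod 360)
a = 16*cos(48°) = 10.7061
b = 16*sin(48°) = 11.8903

16 cis(48°) = 10.7061 + 11.8903i


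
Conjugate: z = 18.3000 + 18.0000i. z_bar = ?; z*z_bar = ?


z_bar = 18.3000 - 18.0000i
z*z_bar = 18.3^2 + 18^2 = 334.89 + 324 = 658.89

z_bar = 18.3000 - 18.0000i, z*z_bar = 658.89


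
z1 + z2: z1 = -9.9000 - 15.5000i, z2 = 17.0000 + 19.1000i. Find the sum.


Real: -9.9 + 17 = 7.1
Imag: -15.5 + 19.1 = 3.6

7.1000 + 3.6000i


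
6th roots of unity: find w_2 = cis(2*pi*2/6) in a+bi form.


Angle = 360*2/6 = 120°
a = cos(120°) = -0.5000
b = sin(120°) = 0.8660

-0.5000 + 0.8660i


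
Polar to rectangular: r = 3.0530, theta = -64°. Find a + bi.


a = 3.0530*cos(-64°) = 3.0530*0.43837 = 1.3383
b = 3.0530*sin(-64°) = 3.0530*(-0.8988) = -2.7440

1.3383 - 2.7440i


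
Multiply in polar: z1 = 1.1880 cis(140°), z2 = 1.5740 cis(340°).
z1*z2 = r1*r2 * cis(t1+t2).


r = 1.1880 * 1.5740 = 1.8699
theta = 140° + 340° = 480° = 120° (mod 360)

1.8699 cis(120°)


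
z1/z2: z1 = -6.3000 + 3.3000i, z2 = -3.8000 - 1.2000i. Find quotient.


Conjugate of z2 = -3.8000 + 1.2000i
Numerator: (-6.3000 + 3.3000i)(-3.8000 + 1.2000i) = 19.9800 - 20.1000i
Denominator: (-3.8)^2 + (-1.2)^2 = 15.88
Result = (19.9800 - 20.1000i)/15.88

1.2582 - 1.2657i


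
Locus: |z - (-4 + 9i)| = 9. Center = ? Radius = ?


|z - z0| = r is a circle with center z0 and radius r.
Center = (-4, 9), radius = 9

Circle with center (-4, 9) and radius 9


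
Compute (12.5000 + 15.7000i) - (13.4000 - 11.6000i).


Real: 12.5 - 13.4 = -0.9
Imag: 15.7 + 11.6 = 27.3

-0.9000 + 27.3000i


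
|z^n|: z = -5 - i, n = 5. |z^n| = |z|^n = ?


|z| = sqrt(25+1) = sqrt(26) = 5.0990
|z^5| = |z|^5 = (sqrt(26))^5 = 26^2 * sqrt(26) = 676*sqrt(26)

|z^5| = 676*sqrt(26) ≈ 3446.9372


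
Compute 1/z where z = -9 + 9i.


|z|^2 = 81+81 = 162
1/z = (-9 - 9i)/162

1/z = -0.0556 - 0.0556i


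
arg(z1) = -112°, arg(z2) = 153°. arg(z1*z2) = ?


arg(z1*z2) = -112° + 153° = 41°
Normalized to (-180°, 180°]: 41°

41°


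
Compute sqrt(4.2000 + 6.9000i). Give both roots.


|z| = sqrt(17.64+47.61) = 8.0777
sqrt((|z|+a)/2) = sqrt((8.0777+4.2)/2) = sqrt(6.1389) = 2.4777
sqrt((|z|-a)/2) = sqrt((8.0777-4.2)/2) = sqrt(1.9389) = 1.3924

±(2.4777 + 1.3924i) i.e. 2.4777 + 1.3924i and -2.4777 - 1.3924i


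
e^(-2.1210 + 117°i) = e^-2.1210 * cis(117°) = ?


e^-2.1210 = 0.1199
cos(117°) = -0.454
sin(117°) = 0.891
Real = 0.1199*(-0.454) = -0.0544
Imag = 0.1199*0.891 = 0.1068

-0.0544 + 0.1068i


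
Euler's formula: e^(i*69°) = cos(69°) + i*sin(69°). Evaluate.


cos(69°) = 0.3584
sin(69°) = 0.9336

e^(i*69°) = 0.3584 + 0.9336i


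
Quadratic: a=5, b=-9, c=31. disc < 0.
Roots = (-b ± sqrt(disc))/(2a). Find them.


disc = (-9)^2 - 4*5*31 = 81 - 620 = -539
sqrt(|disc|) = sqrt(539) = 23.2164
Real part = 9/(2*5) = 0.9000
Imag part = 23.2164/(2*5) = 2.3216

0.9000 ± 2.3216i


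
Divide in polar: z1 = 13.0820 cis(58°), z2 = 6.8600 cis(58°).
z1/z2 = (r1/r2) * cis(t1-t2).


r = 13.0820 / 6.8600 = 1.9070
theta = 58° - 58° = 0° = 0° (mod 360)

1.9070 cis(0°)


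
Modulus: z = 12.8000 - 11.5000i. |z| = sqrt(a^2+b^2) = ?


|z| = sqrt(12.8^2 + (-11.5)^2) = sqrt(163.84 + 132.25) = sqrt(296.09) = 17.2073

|z| = 17.2073


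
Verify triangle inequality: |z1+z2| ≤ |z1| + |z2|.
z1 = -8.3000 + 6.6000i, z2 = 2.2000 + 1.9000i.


|z1| = sqrt((-8.3)^2 + 6.6^2) = sqrt(112.45) = 10.6042
|z2| = sqrt(2.2^2 + 1.9^2) = sqrt(8.45) = 2.9069
z1+z2 = -6.1000 + 8.5000i
|z1+z2| = sqrt(109.46) = 10.4623
|z1|+|z2| = 10.6042 + 2.9069 = 13.5111

|z1+z2| = 10.4623 ≤ |z1|+|z2| = 13.5111 (verified)


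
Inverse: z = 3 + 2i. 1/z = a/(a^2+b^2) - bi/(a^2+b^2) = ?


|z|^2 = 9+4 = 13
1/z = (3 - 2i)/13

1/z = 0.2308 - 0.1538i


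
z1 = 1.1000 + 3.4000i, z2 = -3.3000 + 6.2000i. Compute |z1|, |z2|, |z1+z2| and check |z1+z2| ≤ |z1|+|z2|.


|z1| = sqrt(1.1^2 + 3.4^2) = sqrt(12.77) = 3.5735
|z2| = sqrt((-3.3)^2 + 6.2^2) = sqrt(49.33) = 7.0235
z1+z2 = -2.2000 + 9.6000i
|z1+z2| = sqrt(97) = 9.8489
|z1|+|z2| = 3.5735 + 7.0235 = 10.5970

|z1+z2| = 9.8489 ≤ |z1|+|z2| = 10.5970 (verified)


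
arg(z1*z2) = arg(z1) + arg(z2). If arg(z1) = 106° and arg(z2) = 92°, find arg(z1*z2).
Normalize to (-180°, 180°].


arg(z1*z2) = 106° + 92° = 198°
Normalized to (-180°, 180°]: -162°

-162°


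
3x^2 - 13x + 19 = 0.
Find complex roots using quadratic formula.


disc = (-13)^2 - 4*3*19 = 169 - 228 = -59
sqrt(|disc|) = sqrt(59) = 7.6811
Real part = 13/(2*3) = 2.1667
Imag part = 7.6811/(2*3) = 1.2802

2.1667 ± 1.2802i


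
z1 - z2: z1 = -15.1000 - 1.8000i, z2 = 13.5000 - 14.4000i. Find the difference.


Real: -15.1 - 13.5 = -28.6
Imag: -1.8 + 14.4 = 12.6

-28.6000 + 12.6000i


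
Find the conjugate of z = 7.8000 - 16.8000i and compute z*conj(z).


z_bar = 7.8000 + 16.8000i
z*z_bar = 7.8^2 + (-16.8)^2 = 60.84 + 282.24 = 343.08

z_bar = 7.8000 + 16.8000i, z*z_bar = 343.08


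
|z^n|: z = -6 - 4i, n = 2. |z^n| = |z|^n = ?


|z| = sqrt(36+16) = sqrt(52) = 7.2111
|z^2| = |z|^2 = (sqrt(52))^2 = 52

|z^2| = 52


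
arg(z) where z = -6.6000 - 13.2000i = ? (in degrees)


Re = -6.6, Im = -13.2
arg = atan2(-13.2, -6.6) = -116.5651 degrees

arg(z) = -116.5651 degrees


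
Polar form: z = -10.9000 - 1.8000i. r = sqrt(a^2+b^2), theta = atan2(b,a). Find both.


r = sqrt(118.81+3.24) = sqrt(122.05) = 11.0476
theta = atan2(-1.8, -10.9) = -170.6229 degrees

r = 11.0476, theta = -170.6229 degrees


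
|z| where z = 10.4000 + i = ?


|z| = sqrt(10.4^2 + 1^2) = sqrt(108.16 + 1) = sqrt(109.16) = 10.4480

|z| = 10.4480


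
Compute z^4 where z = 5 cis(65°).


r^4 = 5^4 = 625
n*theta = 4*65° = 260° = 260° (mod 360)
a = 625*cos(260°) = -108.5301
b = 625*sin(260°) = -615.5048

625 cis(260°) = -108.5301 - 615.5048i


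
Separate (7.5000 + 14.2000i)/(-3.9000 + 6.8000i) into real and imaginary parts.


Multiply by conjugate: (7.5000 + 14.2000i)(-3.9000 - 6.8000i) / ((-3.9)^2 + 6.8^2)
Numerator real = 7.5*(-3.9) + 14.2*6.8 = 67.31
Numerator imag = 14.2*(-3.9) - 7.5*6.8 = -106.38
Denominator = 61.45
Re(z) = 67.31/61.45 = 1.0954
Im(z) = -106.38/61.45 = -1.7312

Re(z) = 1.0954, Im(z) = -1.7312


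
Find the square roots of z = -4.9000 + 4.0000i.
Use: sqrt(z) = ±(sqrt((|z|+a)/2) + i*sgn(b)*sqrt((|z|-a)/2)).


|z| = sqrt(24.01+16) = 6.3253
sqrt((|z|+a)/2) = sqrt((6.3253+(-4.9))/2) = sqrt(0.7127) = 0.8442
sqrt((|z|-a)/2) = sqrt((6.3253-(-4.9))/2) = sqrt(5.6127) = 2.3691

±(0.8442 + 2.3691i) i.e. 0.8442 + 2.3691i and -0.8442 - 2.3691i


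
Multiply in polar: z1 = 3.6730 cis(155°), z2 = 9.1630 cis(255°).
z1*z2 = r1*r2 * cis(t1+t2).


r = 3.6730 * 9.1630 = 33.6557
theta = 155° + 255° = 410° = 50° (mod 360)

33.6557 cis(50°)


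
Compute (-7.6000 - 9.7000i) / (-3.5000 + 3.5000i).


Conjugate of z2 = -3.5000 - 3.5000i
Numerator: (-7.6000 - 9.7000i)(-3.5000 - 3.5000i) = -7.3500 + 60.5500i
Denominator: (-3.5)^2 + 3.5^2 = 24.5
Result = (-7.3500 + 60.5500i)/24.5

-0.3000 + 2.4714i


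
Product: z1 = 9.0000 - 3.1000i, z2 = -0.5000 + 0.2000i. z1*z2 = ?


Real = 9*(-0.5) - (-3.1)*0.2 = -4.5 - (-0.62) = -3.88
Imag = 9*0.2 - (0.5)*(-3.1) = 1.8 + 1.55 = 3.35

-3.8800 + 3.3500i


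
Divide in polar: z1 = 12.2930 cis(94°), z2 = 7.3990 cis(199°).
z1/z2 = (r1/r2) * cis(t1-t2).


r = 12.2930 / 7.3990 = 1.6614
theta = 94° - 199° = -105° = 255° (mod 360)

1.6614 cis(255°)


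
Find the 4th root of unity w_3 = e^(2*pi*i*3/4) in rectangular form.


Angle = 360*3/4 = 270°
a = cos(270°) = 0
b = sin(270°) = -1.0000

0 - 1.0000i


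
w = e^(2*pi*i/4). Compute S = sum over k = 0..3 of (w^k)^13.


The roots are w_k = w^k with w = e^(2*pi*i/4), and (w^k)^13 = (w^13)^k.
So S = 1 + u + u^2 + ... + u^(3) with u = w^13.
13 = 3*4 + 1, so 13 is not a multiple of 4: u = (w^4)^3 * w^1 = w^1 ≠ 1 (w is a primitive 4th root), while u^4 = (w^4)^13 = 1.
Geometric series: S = (1 - u^4)/(1 - u) = (1 - 1)/(1 - u) = 0

S = 0


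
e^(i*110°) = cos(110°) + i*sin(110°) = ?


cos(110°) = -0.3420
sin(110°) = 0.9397

e^(i*110°) = -0.3420 + 0.9397i


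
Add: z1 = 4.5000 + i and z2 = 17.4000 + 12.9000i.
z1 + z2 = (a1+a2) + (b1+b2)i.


Real: 4.5 + 17.4 = 21.9
Imag: 1 + 12.9 = 13.9

21.9000 + 13.9000i


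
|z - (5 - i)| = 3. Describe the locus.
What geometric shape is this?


|z - z0| = r is a circle with center z0 and radius r.
Center = (5, -1), radius = 3

Circle with center (5, -1) and radius 3


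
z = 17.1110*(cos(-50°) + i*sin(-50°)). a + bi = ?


a = 17.1110*cos(-50°) = 17.1110*0.642788 = 10.9987
b = 17.1110*sin(-50°) = 17.1110*(-0.766044) = -13.1078

10.9987 - 13.1078i


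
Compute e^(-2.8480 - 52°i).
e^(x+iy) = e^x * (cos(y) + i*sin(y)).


e^-2.8480 = 0.0580
cos(-52°) = 0.6157
sin(-52°) = -0.788
Real = 0.0580*0.6157 = 0.0357
Imag = 0.0580*(-0.788) = -0.0457

0.0357 - 0.0457i


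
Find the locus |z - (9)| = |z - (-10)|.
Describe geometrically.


Equal distances means the locus is the perpendicular bisector of z1 and z2.
Midpoint = ((9+(-10))/2, (0+0)/2) = (-0.5000, 0)

Perpendicular bisector through (-0.5000, 0)


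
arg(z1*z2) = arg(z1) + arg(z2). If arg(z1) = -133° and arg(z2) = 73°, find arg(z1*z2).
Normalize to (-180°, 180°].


arg(z1*z2) = -133° + 73° = -60°
Normalized to (-180°, 180°]: -60°

-60°


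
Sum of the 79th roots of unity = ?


The sum of all 79th roots of unity is 0.
Geometric series: (1 - w^79)/(1 - w) = (1-1)/(1-w) = 0 since w^79 = 1, w ≠ 1.
Alternatively: coefficient of z^78 in z^79 - 1 is 0.

0


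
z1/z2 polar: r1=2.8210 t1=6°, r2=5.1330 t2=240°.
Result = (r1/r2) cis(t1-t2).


r = 2.8210 / 5.1330 = 0.5496
theta = 6° - 240° = -234° = 126° (mod 360)

0.5496 cis(126°)


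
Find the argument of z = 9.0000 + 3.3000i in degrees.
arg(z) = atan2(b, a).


Re = 9, Im = 3.3
arg = atan2(3.3, 9) = 20.1363 degrees

arg(z) = 20.1363 degrees


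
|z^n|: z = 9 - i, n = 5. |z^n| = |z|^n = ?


|z| = sqrt(81+1) = sqrt(82) = 9.0554
|z^5| = |z|^5 = (sqrt(82))^5 = 82^2 * sqrt(82) = 6724*sqrt(82)

|z^5| = 6724*sqrt(82) ≈ 60888.4097


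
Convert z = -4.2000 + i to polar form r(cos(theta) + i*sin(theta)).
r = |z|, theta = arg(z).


r = sqrt(17.64+1) = sqrt(18.64) = 4.3174
theta = atan2(1, -4.2) = 166.6075 degrees

r = 4.3174, theta = 166.6075 degrees


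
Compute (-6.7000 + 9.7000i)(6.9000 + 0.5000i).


Real = -6.7*6.9 - 9.7*0.5 = -46.23 - 4.85 = -51.08
Imag = -6.7*0.5 + 6.9*9.7 = -3.35 + 66.93 = 63.58

-51.0800 + 63.5800i


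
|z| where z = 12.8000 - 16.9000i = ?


|z| = sqrt(12.8^2 + (-16.9)^2) = sqrt(163.84 + 285.61) = sqrt(449.45) = 21.2002

|z| = 21.2002


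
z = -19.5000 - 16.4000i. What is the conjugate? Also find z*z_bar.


z_bar = -19.5000 + 16.4000i
z*z_bar = (-19.5)^2 + (-16.4)^2 = 380.25 + 268.96 = 649.21

z_bar = -19.5000 + 16.4000i, z*z_bar = 649.21


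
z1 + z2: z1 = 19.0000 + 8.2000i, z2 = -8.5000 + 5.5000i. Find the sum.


Real: 19 - 8.5 = 10.5
Imag: 8.2 + 5.5 = 13.7

10.5000 + 13.7000i


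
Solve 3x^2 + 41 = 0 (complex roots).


disc = 0^2 - 4*3*41 = 0 - 492 = -492
sqrt(|disc|) = sqrt(492) = 22.1811
Real part = 0/(2*3) = 0
Imag part = 22.1811/(2*3) = 3.6968

0 ± 3.6968i


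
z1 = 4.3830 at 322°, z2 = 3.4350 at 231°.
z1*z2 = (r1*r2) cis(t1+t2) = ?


r = 4.3830 * 3.4350 = 15.0556
theta = 322° + 231° = 553° = 193° (mod 360)

15.0556 cis(193°)
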